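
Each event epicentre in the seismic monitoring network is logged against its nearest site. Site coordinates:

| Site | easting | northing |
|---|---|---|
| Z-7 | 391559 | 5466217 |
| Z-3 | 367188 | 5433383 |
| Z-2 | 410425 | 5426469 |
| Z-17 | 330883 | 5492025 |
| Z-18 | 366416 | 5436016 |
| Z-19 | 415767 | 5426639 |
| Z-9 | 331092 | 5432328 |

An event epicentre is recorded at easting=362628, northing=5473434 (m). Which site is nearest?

Squared distances to each site:
Z-7: 889087850.000; Z-3: 1624876201.000; Z-2: 4490264434.000; Z-17: 1353370306.000; Z-18: 1414455668.000; Z-19: 5013525346.000; Z-9: 2684222532.000.
Minimum at Z-7.

Z-7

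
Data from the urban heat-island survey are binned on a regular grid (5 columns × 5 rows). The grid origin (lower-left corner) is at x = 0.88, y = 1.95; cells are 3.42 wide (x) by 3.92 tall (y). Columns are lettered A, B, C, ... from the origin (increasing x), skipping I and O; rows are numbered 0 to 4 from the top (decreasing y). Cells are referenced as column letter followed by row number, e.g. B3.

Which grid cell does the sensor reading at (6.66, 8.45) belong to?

Column index: ⌊(6.66 − 0.88) / 3.42⌋ = ⌊1.690⌋ = 1 → column B
Row offset from origin: ⌊(8.45 − 1.95) / 3.92⌋ = ⌊1.658⌋ = 1 → row 3 (counted from top)

B3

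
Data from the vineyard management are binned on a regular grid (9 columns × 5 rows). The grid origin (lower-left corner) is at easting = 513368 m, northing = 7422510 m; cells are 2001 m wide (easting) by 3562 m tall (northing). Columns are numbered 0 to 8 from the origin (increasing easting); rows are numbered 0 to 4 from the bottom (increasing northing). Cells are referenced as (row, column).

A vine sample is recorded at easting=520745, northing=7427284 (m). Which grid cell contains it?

(1, 3)

Column index: ⌊(520745 − 513368) / 2001⌋ = ⌊3.687⌋ = 3
Row offset from origin: ⌊(7427284 − 7422510) / 3562⌋ = ⌊1.340⌋ = 1 → row 1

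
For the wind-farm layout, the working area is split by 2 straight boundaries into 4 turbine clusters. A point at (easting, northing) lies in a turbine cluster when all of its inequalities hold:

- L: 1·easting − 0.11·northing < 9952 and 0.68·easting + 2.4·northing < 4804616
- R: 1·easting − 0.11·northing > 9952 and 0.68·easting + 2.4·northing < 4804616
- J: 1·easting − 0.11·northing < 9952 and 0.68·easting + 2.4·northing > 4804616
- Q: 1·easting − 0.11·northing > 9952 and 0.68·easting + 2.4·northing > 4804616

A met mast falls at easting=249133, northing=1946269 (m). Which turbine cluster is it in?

1·249133 − 0.11·1946269 = 35043.410, which is > 9952
0.68·249133 + 2.4·1946269 = 4840456.040, which is > 4804616
This sign pattern matches Q.

Q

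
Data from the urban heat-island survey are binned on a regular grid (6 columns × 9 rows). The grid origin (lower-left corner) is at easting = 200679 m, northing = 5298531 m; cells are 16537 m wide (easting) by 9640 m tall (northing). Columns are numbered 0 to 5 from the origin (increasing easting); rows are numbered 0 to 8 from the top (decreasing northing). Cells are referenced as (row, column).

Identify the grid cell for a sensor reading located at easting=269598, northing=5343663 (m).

(4, 4)

Column index: ⌊(269598 − 200679) / 16537⌋ = ⌊4.168⌋ = 4
Row offset from origin: ⌊(5343663 − 5298531) / 9640⌋ = ⌊4.682⌋ = 4 → row 4 (counted from top)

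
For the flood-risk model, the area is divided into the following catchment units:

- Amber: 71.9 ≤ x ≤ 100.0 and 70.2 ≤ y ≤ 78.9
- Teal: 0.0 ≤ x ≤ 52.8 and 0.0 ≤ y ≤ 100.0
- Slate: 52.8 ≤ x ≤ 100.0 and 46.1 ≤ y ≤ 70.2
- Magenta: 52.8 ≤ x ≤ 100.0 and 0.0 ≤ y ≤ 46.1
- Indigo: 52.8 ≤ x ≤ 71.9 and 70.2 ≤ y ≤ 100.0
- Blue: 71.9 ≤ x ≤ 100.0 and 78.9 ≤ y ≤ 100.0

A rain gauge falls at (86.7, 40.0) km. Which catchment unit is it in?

The point has x = 86.7 and y = 40.0.
Only Magenta satisfies 52.8 ≤ x ≤ 100.0 and 0.0 ≤ y ≤ 46.1.

Magenta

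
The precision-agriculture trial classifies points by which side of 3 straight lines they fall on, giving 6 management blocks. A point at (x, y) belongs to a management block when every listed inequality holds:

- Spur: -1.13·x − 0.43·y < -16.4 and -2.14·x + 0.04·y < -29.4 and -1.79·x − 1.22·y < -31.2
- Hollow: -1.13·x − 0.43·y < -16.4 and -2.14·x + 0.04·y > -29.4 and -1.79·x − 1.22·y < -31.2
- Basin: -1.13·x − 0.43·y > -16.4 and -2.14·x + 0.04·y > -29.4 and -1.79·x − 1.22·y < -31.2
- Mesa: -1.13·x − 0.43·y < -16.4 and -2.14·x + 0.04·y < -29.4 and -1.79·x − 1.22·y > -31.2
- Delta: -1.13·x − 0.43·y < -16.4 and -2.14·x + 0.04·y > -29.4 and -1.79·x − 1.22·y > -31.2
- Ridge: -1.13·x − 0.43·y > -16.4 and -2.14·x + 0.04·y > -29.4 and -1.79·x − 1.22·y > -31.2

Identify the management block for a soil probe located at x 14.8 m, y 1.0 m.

Mesa

-1.13·14.8 − 0.43·1.0 = -17.154, which is < -16.4
-2.14·14.8 + 0.04·1.0 = -31.632, which is < -29.4
-1.79·14.8 − 1.22·1.0 = -27.712, which is > -31.2
This sign pattern matches Mesa.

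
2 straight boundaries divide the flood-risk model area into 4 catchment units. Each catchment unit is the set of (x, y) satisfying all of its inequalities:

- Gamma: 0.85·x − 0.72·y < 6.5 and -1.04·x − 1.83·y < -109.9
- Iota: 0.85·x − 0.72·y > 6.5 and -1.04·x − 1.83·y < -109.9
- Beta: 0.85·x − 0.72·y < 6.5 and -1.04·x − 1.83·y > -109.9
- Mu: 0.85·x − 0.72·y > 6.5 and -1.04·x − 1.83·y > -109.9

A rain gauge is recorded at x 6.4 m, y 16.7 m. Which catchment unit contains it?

0.85·6.4 − 0.72·16.7 = -6.584, which is < 6.5
-1.04·6.4 − 1.83·16.7 = -37.217, which is > -109.9
This sign pattern matches Beta.

Beta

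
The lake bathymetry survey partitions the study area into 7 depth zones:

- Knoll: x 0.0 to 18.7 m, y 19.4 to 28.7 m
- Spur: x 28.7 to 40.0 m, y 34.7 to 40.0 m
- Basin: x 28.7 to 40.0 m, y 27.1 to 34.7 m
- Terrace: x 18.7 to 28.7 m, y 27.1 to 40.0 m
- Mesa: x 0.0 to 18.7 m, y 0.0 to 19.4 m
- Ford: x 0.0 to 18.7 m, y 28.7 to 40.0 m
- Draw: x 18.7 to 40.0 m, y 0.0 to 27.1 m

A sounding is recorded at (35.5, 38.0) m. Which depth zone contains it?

Spur

The point has x = 35.5 and y = 38.0.
Only Spur satisfies 28.7 ≤ x ≤ 40.0 and 34.7 ≤ y ≤ 40.0.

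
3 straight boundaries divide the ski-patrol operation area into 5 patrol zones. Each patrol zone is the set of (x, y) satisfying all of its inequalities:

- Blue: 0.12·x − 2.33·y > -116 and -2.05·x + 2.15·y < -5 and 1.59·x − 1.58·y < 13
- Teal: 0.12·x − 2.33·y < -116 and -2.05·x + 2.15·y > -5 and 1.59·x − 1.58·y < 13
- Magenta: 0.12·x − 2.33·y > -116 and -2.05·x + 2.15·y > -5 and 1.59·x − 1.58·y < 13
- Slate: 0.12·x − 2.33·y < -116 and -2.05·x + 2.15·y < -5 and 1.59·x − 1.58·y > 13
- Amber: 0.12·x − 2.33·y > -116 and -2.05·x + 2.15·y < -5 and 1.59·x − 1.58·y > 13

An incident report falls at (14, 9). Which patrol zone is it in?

0.12·14 − 2.33·9 = -19.290, which is > -116
-2.05·14 + 2.15·9 = -9.350, which is < -5
1.59·14 − 1.58·9 = 8.040, which is < 13
This sign pattern matches Blue.

Blue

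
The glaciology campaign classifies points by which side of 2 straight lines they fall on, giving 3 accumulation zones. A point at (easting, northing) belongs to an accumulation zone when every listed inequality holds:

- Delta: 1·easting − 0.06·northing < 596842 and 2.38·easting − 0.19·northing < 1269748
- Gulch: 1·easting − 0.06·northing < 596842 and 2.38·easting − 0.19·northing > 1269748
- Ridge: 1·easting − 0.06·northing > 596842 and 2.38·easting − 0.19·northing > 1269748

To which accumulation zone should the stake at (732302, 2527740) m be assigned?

1·732302 − 0.06·2527740 = 580637.600, which is < 596842
2.38·732302 − 0.19·2527740 = 1262608.160, which is < 1269748
This sign pattern matches Delta.

Delta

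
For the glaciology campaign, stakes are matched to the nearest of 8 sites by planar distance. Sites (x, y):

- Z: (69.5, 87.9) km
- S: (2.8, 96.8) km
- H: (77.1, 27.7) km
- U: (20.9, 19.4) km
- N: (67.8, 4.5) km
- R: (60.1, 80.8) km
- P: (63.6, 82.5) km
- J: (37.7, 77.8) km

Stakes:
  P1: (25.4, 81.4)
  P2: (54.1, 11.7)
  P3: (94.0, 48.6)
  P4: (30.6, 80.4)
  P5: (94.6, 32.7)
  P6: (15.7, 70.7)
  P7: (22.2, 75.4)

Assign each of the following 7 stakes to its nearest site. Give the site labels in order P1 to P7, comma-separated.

J, N, H, J, H, J, J

P1 → J (d²=164.25)
P2 → N (d²=239.53)
P3 → H (d²=722.42)
P4 → J (d²=57.17)
P5 → H (d²=331.25)
P6 → J (d²=534.41)
P7 → J (d²=246.01)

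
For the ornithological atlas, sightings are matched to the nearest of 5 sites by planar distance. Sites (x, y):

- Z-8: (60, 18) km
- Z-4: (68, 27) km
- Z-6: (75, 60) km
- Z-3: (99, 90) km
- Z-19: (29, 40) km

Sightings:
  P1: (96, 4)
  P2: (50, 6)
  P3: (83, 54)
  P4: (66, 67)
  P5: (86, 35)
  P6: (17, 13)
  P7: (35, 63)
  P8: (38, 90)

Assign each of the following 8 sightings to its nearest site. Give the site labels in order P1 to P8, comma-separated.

Z-4, Z-8, Z-6, Z-6, Z-4, Z-19, Z-19, Z-6

P1 → Z-4 (d²=1313.00)
P2 → Z-8 (d²=244.00)
P3 → Z-6 (d²=100.00)
P4 → Z-6 (d²=130.00)
P5 → Z-4 (d²=388.00)
P6 → Z-19 (d²=873.00)
P7 → Z-19 (d²=565.00)
P8 → Z-6 (d²=2269.00)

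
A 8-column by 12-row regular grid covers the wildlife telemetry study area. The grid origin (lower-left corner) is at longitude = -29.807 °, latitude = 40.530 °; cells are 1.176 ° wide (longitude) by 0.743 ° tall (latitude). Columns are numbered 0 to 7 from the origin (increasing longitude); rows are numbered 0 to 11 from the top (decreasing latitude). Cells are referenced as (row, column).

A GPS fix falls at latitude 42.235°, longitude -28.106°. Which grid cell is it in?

(9, 1)

Column index: ⌊(-28.106 − -29.807) / 1.176⌋ = ⌊1.446⌋ = 1
Row offset from origin: ⌊(42.235 − 40.530) / 0.743⌋ = ⌊2.295⌋ = 2 → row 9 (counted from top)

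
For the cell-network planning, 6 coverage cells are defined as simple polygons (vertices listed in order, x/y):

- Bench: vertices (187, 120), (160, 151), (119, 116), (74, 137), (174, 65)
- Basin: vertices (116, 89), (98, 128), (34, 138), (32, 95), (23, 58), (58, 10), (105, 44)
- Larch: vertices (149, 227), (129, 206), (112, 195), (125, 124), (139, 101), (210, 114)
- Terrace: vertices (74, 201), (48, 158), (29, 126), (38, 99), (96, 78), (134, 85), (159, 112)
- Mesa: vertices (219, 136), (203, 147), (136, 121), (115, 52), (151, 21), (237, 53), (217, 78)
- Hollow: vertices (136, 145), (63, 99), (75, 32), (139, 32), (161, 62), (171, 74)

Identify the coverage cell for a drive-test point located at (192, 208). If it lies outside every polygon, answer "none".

none

Cast a ray rightward from (192, 208). For each polygon, the edges (by vertex number in listed order) whose endpoints lie on opposite sides of y = 208, where each meets that height, and whether that is right or left of the point:
Bench: no edge straddles that height → 0 crossings.
Basin: no edge straddles that height → 0 crossings.
Larch: 1–2 at x≈130.9 (left), 6–1 at x≈159.3 (left) → 0 crossings.
Terrace: no edge straddles that height → 0 crossings.
Mesa: no edge straddles that height → 0 crossings.
Hollow: no edge straddles that height → 0 crossings.
All counts are even, so the point lies outside every listed polygon.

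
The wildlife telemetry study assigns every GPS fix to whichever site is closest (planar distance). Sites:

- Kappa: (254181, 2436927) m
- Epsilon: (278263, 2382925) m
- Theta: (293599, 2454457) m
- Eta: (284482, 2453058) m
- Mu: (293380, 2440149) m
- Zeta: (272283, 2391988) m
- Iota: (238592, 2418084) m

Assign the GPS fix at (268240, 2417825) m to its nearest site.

Squared distances to each site:
Kappa: 562541885.000; Epsilon: 1318470529.000; Theta: 1984982305.000; Eta: 1505166853.000; Mu: 1130380576.000; Zeta: 683896418.000; Iota: 879070985.000.
Minimum at Kappa.

Kappa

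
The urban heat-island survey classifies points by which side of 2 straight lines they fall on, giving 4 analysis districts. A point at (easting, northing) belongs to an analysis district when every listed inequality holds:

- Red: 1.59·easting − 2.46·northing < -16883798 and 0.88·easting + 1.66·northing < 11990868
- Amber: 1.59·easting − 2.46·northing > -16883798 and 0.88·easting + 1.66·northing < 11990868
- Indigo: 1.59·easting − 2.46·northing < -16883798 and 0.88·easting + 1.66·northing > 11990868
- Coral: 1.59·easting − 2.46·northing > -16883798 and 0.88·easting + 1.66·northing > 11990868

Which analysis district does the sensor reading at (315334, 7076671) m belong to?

1.59·315334 − 2.46·7076671 = -16907229.600, which is < -16883798
0.88·315334 + 1.66·7076671 = 12024767.780, which is > 11990868
This sign pattern matches Indigo.

Indigo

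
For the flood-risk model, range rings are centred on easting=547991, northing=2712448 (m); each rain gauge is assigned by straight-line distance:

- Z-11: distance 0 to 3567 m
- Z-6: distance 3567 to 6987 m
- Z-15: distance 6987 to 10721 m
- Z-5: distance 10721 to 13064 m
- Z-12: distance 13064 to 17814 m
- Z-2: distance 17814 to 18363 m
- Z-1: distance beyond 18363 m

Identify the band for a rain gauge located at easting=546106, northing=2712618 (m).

Distance = √((546106−547991)² + (2712618−2712448)²) = √(3553225.000 + 28900.000) = 1892.650 m.
0 ≤ 1892.650 < 3567 → Z-11.

Z-11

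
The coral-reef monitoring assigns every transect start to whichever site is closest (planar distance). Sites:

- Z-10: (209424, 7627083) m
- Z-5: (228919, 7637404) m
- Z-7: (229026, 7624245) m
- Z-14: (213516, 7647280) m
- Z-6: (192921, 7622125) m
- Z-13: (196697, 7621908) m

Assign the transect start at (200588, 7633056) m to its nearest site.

Squared distances to each site:
Z-10: 113751625.000; Z-5: 821550665.000; Z-7: 886353565.000; Z-14: 369455360.000; Z-6: 178269650.000; Z-13: 139417785.000.
Minimum at Z-10.

Z-10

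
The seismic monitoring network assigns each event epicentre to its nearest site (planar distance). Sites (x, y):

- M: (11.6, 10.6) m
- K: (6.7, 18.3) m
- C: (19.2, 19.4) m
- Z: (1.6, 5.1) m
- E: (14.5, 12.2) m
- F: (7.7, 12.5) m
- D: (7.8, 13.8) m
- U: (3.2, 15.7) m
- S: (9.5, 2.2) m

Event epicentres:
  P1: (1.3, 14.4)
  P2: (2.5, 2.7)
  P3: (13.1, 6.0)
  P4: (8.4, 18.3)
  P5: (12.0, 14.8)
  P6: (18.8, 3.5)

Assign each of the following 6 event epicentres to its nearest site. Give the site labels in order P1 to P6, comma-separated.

P1 → U (d²=5.30)
P2 → Z (d²=6.57)
P3 → M (d²=23.41)
P4 → K (d²=2.89)
P5 → E (d²=13.01)
P6 → S (d²=88.18)

U, Z, M, K, E, S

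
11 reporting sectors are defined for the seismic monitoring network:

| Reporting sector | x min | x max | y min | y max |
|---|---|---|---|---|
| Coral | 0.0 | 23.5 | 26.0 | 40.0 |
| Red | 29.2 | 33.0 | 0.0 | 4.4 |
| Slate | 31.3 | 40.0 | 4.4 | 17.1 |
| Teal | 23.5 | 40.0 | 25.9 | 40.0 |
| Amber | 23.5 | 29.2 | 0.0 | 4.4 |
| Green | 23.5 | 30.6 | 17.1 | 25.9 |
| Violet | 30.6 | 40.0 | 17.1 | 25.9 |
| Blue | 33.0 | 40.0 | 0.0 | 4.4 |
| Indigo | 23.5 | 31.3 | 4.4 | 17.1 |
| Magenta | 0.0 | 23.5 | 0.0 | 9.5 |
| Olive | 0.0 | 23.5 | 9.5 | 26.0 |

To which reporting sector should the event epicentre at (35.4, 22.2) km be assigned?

The point has x = 35.4 and y = 22.2.
Only Violet satisfies 30.6 ≤ x ≤ 40.0 and 17.1 ≤ y ≤ 25.9.

Violet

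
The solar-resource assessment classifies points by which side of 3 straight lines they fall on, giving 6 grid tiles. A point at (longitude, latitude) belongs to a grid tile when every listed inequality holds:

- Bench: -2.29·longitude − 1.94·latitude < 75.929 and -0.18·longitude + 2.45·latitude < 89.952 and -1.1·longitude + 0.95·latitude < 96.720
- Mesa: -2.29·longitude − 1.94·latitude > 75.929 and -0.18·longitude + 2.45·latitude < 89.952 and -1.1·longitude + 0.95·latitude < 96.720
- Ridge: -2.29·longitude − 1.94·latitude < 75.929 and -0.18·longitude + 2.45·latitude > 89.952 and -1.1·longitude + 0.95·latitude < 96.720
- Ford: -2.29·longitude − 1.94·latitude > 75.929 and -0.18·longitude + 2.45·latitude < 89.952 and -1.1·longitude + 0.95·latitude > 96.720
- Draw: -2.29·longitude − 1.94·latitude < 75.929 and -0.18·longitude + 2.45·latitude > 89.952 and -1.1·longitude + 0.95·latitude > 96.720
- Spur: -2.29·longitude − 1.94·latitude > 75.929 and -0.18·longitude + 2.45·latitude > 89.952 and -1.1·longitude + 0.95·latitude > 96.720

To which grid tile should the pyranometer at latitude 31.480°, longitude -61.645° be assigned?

-2.29·-61.645 − 1.94·31.480 = 80.096, which is > 75.929
-0.18·-61.645 + 2.45·31.480 = 88.222, which is < 89.952
-1.1·-61.645 + 0.95·31.480 = 97.716, which is > 96.720
This sign pattern matches Ford.

Ford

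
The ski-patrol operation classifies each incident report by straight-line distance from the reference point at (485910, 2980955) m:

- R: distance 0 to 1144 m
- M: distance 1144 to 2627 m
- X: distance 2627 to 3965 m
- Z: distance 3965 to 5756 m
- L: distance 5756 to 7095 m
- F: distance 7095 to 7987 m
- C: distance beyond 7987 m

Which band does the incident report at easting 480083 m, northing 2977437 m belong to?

L

Distance = √((480083−485910)² + (2977437−2980955)²) = √(33953929.000 + 12376324.000) = 6806.633 m.
5756 ≤ 6806.633 < 7095 → L.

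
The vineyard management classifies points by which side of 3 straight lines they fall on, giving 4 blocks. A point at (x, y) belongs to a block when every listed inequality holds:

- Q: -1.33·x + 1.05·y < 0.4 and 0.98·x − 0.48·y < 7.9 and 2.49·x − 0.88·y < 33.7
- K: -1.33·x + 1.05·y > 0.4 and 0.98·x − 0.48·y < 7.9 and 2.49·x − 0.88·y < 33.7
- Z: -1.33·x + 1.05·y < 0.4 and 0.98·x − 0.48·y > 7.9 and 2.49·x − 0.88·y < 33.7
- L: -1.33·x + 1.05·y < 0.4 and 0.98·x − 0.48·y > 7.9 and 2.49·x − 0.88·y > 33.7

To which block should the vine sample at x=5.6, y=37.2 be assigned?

-1.33·5.6 + 1.05·37.2 = 31.612, which is > 0.4
0.98·5.6 − 0.48·37.2 = -12.368, which is < 7.9
2.49·5.6 − 0.88·37.2 = -18.792, which is < 33.7
This sign pattern matches K.

K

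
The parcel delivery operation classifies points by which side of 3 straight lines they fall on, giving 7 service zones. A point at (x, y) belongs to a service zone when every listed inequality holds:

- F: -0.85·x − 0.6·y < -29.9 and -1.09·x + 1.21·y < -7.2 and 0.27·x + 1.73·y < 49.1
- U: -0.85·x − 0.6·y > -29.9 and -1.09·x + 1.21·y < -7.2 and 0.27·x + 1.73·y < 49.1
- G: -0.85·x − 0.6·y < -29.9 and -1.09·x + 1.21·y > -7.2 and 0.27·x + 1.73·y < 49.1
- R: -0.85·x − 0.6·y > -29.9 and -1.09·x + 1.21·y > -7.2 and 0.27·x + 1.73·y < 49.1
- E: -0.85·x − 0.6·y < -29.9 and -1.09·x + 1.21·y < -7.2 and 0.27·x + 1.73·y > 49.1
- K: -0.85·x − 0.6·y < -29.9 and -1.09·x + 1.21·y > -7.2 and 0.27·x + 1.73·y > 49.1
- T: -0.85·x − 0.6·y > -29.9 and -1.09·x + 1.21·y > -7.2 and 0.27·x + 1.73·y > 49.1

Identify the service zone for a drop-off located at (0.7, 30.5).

T

-0.85·0.7 − 0.6·30.5 = -18.895, which is > -29.9
-1.09·0.7 + 1.21·30.5 = 36.142, which is > -7.2
0.27·0.7 + 1.73·30.5 = 52.954, which is > 49.1
This sign pattern matches T.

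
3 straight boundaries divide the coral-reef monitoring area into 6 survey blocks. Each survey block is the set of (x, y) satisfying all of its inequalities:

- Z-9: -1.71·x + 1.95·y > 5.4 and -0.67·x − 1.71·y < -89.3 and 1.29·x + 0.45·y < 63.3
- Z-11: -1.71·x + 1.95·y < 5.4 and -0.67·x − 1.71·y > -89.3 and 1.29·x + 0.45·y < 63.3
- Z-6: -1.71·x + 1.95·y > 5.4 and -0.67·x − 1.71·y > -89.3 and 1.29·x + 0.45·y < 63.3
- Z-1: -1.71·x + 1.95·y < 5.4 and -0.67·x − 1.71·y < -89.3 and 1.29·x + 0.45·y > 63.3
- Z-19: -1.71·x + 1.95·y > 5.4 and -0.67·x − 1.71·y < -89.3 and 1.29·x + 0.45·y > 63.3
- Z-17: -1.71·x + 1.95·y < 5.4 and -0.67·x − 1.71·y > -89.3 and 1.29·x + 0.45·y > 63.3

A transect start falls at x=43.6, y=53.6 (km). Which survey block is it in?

-1.71·43.6 + 1.95·53.6 = 29.964, which is > 5.4
-0.67·43.6 − 1.71·53.6 = -120.868, which is < -89.3
1.29·43.6 + 0.45·53.6 = 80.364, which is > 63.3
This sign pattern matches Z-19.

Z-19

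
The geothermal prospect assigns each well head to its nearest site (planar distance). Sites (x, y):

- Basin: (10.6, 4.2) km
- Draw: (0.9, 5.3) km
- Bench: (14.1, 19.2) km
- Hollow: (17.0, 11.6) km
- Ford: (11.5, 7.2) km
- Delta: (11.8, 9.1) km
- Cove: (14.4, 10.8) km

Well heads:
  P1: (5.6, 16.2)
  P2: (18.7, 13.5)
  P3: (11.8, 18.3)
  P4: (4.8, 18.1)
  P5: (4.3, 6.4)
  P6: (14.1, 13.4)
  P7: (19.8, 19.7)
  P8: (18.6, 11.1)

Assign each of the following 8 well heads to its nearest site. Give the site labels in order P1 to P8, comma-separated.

P1 → Bench (d²=81.25)
P2 → Hollow (d²=6.50)
P3 → Bench (d²=6.10)
P4 → Bench (d²=87.70)
P5 → Draw (d²=12.77)
P6 → Cove (d²=6.85)
P7 → Bench (d²=32.74)
P8 → Hollow (d²=2.81)

Bench, Hollow, Bench, Bench, Draw, Cove, Bench, Hollow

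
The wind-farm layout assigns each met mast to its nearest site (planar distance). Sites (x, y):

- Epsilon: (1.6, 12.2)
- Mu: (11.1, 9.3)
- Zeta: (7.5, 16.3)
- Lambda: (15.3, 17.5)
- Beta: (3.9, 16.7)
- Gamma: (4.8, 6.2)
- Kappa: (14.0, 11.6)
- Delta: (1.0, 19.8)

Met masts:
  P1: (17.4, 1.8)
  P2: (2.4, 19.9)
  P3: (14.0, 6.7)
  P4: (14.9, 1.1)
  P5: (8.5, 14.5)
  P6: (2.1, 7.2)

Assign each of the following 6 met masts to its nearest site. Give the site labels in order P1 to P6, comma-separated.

Mu, Delta, Mu, Mu, Zeta, Gamma

P1 → Mu (d²=95.94)
P2 → Delta (d²=1.97)
P3 → Mu (d²=15.17)
P4 → Mu (d²=81.68)
P5 → Zeta (d²=4.24)
P6 → Gamma (d²=8.29)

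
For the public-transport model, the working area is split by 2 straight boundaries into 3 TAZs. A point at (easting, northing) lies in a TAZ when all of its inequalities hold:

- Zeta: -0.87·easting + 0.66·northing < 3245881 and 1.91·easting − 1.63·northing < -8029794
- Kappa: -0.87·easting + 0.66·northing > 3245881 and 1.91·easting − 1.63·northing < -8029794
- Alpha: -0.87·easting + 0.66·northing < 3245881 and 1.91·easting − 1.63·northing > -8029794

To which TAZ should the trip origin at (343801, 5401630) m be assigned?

-0.87·343801 + 0.66·5401630 = 3265968.930, which is > 3245881
1.91·343801 − 1.63·5401630 = -8147996.990, which is < -8029794
This sign pattern matches Kappa.

Kappa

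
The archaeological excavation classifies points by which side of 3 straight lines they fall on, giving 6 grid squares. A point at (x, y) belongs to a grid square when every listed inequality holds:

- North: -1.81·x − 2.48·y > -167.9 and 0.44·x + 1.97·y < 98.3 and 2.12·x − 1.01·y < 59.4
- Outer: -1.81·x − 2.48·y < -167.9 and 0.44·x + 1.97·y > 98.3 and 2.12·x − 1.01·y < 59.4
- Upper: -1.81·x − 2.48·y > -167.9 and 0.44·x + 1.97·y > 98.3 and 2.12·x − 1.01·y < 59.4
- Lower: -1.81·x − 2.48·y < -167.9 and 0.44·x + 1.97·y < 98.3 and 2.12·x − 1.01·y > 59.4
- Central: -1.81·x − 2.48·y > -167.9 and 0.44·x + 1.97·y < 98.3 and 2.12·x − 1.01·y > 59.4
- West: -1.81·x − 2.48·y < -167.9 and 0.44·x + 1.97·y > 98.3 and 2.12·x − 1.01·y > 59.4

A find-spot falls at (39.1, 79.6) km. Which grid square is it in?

Outer

-1.81·39.1 − 2.48·79.6 = -268.179, which is < -167.9
0.44·39.1 + 1.97·79.6 = 174.016, which is > 98.3
2.12·39.1 − 1.01·79.6 = 2.496, which is < 59.4
This sign pattern matches Outer.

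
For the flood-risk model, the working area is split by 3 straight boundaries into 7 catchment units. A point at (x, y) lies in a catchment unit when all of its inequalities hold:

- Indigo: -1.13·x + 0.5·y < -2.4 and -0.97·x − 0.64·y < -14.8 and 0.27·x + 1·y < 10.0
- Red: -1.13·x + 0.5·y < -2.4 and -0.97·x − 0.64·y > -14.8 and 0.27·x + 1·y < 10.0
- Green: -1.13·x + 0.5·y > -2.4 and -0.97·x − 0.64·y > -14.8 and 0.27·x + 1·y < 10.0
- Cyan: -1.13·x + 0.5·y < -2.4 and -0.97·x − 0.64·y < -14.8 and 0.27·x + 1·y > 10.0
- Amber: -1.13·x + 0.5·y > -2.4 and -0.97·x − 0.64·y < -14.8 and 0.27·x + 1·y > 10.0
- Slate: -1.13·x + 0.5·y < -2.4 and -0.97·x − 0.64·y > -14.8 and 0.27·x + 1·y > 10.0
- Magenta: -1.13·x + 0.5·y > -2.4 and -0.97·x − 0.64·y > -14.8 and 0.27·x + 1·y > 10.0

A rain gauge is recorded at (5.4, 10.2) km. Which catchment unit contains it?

-1.13·5.4 + 0.5·10.2 = -1.002, which is > -2.4
-0.97·5.4 − 0.64·10.2 = -11.766, which is > -14.8
0.27·5.4 + 1·10.2 = 11.658, which is > 10.0
This sign pattern matches Magenta.

Magenta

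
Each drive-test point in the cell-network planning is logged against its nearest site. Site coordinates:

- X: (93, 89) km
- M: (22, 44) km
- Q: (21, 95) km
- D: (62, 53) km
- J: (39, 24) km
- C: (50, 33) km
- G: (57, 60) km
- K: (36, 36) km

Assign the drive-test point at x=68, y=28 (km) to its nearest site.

C

Squared distances to each site:
X: 4346.000; M: 2372.000; Q: 6698.000; D: 661.000; J: 857.000; C: 349.000; G: 1145.000; K: 1088.000.
Minimum at C.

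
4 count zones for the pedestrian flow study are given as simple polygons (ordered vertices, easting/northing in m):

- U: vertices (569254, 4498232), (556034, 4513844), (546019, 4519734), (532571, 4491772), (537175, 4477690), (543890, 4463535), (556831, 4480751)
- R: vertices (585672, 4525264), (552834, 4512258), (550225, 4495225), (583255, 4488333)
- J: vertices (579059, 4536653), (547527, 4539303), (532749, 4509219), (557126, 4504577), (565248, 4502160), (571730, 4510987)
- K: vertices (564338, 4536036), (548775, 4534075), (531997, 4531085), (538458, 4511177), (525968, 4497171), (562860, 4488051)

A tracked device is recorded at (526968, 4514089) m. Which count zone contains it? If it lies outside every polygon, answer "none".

Cast a ray rightward from (526968, 4514089). For each polygon, the edges (by vertex number in listed order) whose endpoints lie on opposite sides of northing = 4514089, where each meets that height, and whether that is right or left of the point:
U: 2–3 at easting≈555617.4 (right), 3–4 at easting≈543304.1 (right) → 2 crossings.
R: 1–2 at easting≈557457.0 (right), 4–1 at easting≈584940.6 (right) → 2 crossings.
J: 2–3 at easting≈535141.3 (right), 6–1 at easting≈572615.8 (right) → 2 crossings.
K: 3–4 at easting≈537512.9 (right), 6–1 at easting≈563662.0 (right) → 2 crossings.
All counts are even, so the point lies outside every listed polygon.

none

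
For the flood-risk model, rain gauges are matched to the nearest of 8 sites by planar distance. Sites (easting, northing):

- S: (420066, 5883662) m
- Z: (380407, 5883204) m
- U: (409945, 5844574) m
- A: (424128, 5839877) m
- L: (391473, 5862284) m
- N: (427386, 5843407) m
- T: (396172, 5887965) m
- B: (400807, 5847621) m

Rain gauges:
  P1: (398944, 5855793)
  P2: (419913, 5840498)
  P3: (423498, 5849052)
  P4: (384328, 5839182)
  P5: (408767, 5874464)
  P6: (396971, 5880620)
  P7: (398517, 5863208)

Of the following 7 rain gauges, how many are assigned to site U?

P1 → B
P2 → A
P3 → N
P4 → B
P5 → S
P6 → T
P7 → L
0 of the 7 go to U.

0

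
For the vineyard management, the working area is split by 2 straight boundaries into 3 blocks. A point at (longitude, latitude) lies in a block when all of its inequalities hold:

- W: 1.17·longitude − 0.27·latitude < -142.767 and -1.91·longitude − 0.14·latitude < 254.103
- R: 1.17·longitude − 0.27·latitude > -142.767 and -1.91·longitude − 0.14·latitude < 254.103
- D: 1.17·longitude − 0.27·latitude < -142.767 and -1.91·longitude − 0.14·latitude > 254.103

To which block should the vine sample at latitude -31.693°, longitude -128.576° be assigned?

R

1.17·-128.576 − 0.27·-31.693 = -141.877, which is > -142.767
-1.91·-128.576 − 0.14·-31.693 = 250.017, which is < 254.103
This sign pattern matches R.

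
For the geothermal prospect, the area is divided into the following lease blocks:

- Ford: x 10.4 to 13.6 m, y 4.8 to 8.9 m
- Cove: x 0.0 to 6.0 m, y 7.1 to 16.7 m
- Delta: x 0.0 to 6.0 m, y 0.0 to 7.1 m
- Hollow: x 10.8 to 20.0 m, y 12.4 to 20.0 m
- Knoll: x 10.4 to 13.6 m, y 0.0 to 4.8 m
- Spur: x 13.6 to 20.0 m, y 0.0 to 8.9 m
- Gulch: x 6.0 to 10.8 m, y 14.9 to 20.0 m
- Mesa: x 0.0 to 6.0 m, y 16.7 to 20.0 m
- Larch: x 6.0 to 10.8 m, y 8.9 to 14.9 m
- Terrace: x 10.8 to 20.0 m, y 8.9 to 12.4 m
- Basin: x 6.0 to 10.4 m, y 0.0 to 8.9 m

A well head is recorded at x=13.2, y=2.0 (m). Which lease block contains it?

Knoll

The point has x = 13.2 and y = 2.0.
Only Knoll satisfies 10.4 ≤ x ≤ 13.6 and 0.0 ≤ y ≤ 4.8.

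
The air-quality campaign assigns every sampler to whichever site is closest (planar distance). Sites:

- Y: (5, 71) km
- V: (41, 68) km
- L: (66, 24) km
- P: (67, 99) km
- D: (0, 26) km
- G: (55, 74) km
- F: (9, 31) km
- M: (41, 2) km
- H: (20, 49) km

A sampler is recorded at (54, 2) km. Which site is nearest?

Squared distances to each site:
Y: 7162.000; V: 4525.000; L: 628.000; P: 9578.000; D: 3492.000; G: 5185.000; F: 2866.000; M: 169.000; H: 3365.000.
Minimum at M.

M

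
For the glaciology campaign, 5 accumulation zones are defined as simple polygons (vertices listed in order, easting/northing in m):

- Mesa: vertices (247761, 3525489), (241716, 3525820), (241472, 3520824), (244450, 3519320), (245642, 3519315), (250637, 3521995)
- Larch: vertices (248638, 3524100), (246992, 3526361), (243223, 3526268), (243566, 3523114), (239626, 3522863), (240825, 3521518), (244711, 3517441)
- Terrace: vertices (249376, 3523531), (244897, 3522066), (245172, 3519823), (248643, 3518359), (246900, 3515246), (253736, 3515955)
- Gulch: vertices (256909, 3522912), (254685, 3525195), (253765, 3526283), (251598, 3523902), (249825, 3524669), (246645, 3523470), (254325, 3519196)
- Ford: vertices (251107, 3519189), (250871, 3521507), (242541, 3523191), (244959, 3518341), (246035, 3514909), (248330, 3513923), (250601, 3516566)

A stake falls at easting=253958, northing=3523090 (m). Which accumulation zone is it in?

Cast a ray rightward from (253958, 3523090). For each polygon, the edges (by vertex number in listed order) whose endpoints lie on opposite sides of northing = 3523090, where each meets that height, and whether that is right or left of the point:
Mesa: 2–3 at easting≈241582.7 (left), 6–1 at easting≈249735.7 (left) → 0 crossings.
Larch: 4–5 at easting≈243189.3 (left), 7–1 at easting≈248042.4 (left) → 0 crossings.
Terrace: 1–2 at easting≈248027.7 (left), 6–1 at easting≈249629.8 (left) → 0 crossings.
Gulch: 1–2 at easting≈256735.6 (right), 6–7 at easting≈247327.8 (left) → 1 crossing.
Ford: 2–3 at easting≈243040.6 (left), 3–4 at easting≈242591.4 (left) → 0 crossings.
Only Gulch has an odd count, so the point is inside Gulch.

Gulch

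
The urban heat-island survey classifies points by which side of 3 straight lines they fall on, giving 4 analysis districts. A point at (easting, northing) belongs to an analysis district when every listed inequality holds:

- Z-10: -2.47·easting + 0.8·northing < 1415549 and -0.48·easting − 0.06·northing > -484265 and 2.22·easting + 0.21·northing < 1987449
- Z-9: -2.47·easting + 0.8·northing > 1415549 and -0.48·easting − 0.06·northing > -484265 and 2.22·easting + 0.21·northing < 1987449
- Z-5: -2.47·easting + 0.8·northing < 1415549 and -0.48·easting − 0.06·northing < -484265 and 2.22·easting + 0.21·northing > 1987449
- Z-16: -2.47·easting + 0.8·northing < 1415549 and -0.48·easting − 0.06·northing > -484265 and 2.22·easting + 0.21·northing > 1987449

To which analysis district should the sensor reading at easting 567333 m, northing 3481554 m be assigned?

-2.47·567333 + 0.8·3481554 = 1383930.690, which is < 1415549
-0.48·567333 − 0.06·3481554 = -481213.080, which is > -484265
2.22·567333 + 0.21·3481554 = 1990605.600, which is > 1987449
This sign pattern matches Z-16.

Z-16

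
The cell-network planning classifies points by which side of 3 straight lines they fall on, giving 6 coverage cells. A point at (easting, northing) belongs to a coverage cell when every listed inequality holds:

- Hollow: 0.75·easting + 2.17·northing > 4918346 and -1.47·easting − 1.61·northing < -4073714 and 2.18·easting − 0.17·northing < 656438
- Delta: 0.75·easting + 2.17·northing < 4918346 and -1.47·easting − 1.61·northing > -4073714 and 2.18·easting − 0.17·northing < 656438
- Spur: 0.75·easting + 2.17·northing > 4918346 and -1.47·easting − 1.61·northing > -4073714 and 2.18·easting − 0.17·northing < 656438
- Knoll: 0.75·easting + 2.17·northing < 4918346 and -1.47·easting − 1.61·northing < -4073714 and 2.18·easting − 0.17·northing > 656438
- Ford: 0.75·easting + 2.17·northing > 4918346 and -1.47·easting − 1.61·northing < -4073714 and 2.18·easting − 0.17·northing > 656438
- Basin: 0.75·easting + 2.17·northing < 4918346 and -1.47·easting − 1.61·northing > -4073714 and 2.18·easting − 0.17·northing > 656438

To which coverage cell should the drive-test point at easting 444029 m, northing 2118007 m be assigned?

0.75·444029 + 2.17·2118007 = 4929096.940, which is > 4918346
-1.47·444029 − 1.61·2118007 = -4062713.900, which is > -4073714
2.18·444029 − 0.17·2118007 = 607922.030, which is < 656438
This sign pattern matches Spur.

Spur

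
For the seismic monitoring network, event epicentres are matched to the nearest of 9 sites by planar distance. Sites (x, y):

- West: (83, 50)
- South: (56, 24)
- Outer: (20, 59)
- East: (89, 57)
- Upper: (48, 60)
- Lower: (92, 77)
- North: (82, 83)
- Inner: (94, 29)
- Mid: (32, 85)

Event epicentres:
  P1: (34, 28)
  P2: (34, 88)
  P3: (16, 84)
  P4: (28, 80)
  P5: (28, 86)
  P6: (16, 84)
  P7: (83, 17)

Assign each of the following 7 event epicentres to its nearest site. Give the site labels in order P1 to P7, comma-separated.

South, Mid, Mid, Mid, Mid, Mid, Inner

P1 → South (d²=500.00)
P2 → Mid (d²=13.00)
P3 → Mid (d²=257.00)
P4 → Mid (d²=41.00)
P5 → Mid (d²=17.00)
P6 → Mid (d²=257.00)
P7 → Inner (d²=265.00)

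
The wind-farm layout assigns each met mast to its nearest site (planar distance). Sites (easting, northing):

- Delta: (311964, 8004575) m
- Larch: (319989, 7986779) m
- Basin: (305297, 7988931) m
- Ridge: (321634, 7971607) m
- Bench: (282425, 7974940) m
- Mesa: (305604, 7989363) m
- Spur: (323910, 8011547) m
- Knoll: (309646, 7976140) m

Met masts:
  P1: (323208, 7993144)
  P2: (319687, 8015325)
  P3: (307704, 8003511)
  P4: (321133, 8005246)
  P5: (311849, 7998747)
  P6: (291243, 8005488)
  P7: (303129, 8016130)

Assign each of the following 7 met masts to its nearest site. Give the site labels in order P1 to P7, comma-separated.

P1 → Larch (d²=50875186.00)
P2 → Spur (d²=32107013.00)
P3 → Delta (d²=19279696.00)
P4 → Spur (d²=47414330.00)
P5 → Delta (d²=33978809.00)
P6 → Delta (d²=430193410.00)
P7 → Delta (d²=211575250.00)

Larch, Spur, Delta, Spur, Delta, Delta, Delta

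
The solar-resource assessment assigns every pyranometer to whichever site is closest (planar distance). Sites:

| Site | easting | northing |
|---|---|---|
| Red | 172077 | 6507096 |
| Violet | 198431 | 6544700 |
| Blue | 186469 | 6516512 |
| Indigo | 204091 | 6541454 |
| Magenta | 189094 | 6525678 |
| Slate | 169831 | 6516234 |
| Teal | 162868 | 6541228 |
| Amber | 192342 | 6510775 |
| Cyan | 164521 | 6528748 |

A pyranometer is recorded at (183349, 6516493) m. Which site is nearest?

Blue

Squared distances to each site:
Red: 215361593.000; Violet: 1023101573.000; Blue: 9734761.000; Indigo: 1053282085.000; Magenta: 117369250.000; Slate: 182803405.000; Teal: 1031291586.000; Amber: 113569573.000; Cyan: 504678609.000.
Minimum at Blue.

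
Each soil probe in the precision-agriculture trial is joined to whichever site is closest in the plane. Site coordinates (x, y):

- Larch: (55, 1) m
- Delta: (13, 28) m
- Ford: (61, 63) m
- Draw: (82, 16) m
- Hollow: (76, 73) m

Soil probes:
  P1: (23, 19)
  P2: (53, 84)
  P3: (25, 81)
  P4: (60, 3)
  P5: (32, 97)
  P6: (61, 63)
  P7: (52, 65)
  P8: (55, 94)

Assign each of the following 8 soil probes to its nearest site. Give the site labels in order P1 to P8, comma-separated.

Delta, Ford, Ford, Larch, Ford, Ford, Ford, Hollow

P1 → Delta (d²=181.00)
P2 → Ford (d²=505.00)
P3 → Ford (d²=1620.00)
P4 → Larch (d²=29.00)
P5 → Ford (d²=1997.00)
P6 → Ford (d²=0.00)
P7 → Ford (d²=85.00)
P8 → Hollow (d²=882.00)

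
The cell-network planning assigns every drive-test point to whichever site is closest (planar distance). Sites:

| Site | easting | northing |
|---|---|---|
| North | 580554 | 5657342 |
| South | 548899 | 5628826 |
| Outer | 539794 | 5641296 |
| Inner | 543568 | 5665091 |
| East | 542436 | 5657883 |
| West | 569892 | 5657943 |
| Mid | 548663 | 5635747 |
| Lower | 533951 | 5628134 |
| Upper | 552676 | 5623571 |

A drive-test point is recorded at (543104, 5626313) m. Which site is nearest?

Squared distances to each site:
North: 2365301341.000; South: 39897194.000; Outer: 235446389.000; Inner: 1503948580.000; East: 997111124.000; West: 1718053844.000; Mid: 119902837.000; Lower: 87093450.000; Upper: 99141748.000.
Minimum at South.

South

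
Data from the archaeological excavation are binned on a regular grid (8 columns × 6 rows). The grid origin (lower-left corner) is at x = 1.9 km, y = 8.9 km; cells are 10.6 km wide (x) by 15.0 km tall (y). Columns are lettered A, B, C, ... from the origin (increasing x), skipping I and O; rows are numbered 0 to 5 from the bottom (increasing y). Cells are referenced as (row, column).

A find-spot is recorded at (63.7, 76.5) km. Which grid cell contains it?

Column index: ⌊(63.7 − 1.9) / 10.6⌋ = ⌊5.830⌋ = 5 → column F
Row offset from origin: ⌊(76.5 − 8.9) / 15.0⌋ = ⌊4.507⌋ = 4 → row 4

(4, F)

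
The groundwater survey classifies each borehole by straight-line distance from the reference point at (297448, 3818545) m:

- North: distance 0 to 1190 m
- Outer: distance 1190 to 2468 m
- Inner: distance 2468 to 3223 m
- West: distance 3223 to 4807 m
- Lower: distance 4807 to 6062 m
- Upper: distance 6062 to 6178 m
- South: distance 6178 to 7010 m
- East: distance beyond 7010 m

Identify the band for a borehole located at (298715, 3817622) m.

Distance = √((298715−297448)² + (3817622−3818545)²) = √(1605289.000 + 851929.000) = 1567.552 m.
1190 ≤ 1567.552 < 2468 → Outer.

Outer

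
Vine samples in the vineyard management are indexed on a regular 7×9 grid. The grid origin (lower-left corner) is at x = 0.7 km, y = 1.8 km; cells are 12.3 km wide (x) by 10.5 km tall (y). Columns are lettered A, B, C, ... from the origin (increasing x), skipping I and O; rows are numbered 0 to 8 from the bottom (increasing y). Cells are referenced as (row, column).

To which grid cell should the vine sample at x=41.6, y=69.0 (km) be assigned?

Column index: ⌊(41.6 − 0.7) / 12.3⌋ = ⌊3.325⌋ = 3 → column D
Row offset from origin: ⌊(69.0 − 1.8) / 10.5⌋ = ⌊6.400⌋ = 6 → row 6

(6, D)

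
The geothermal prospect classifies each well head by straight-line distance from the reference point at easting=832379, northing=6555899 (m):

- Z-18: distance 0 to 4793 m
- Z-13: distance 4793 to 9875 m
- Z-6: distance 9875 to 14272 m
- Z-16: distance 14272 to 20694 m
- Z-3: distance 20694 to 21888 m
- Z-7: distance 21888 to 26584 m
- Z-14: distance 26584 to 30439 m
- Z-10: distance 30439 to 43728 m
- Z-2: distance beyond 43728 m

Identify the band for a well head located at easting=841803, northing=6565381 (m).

Z-6

Distance = √((841803−832379)² + (6565381−6555899)²) = √(88811776.000 + 89908324.000) = 13368.624 m.
9875 ≤ 13368.624 < 14272 → Z-6.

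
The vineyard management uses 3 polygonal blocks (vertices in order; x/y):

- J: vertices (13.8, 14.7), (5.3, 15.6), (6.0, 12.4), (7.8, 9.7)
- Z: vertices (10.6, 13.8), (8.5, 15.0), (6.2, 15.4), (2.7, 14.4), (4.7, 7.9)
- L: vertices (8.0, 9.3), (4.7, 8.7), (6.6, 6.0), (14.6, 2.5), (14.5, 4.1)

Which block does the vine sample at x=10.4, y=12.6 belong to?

J

Cast a ray rightward from (10.4, 12.6). For each polygon, the edges (by vertex number in listed order) whose endpoints lie on opposite sides of y = 12.6, where each meets that height, and whether that is right or left of the point:
J: 2–3 at x≈5.96 (left), 4–1 at x≈11.28 (right) → 1 crossing.
Z: 4–5 at x≈3.25 (left), 5–1 at x≈9.40 (left) → 0 crossings.
L: no edge straddles that height → 0 crossings.
Only J has an odd count, so the point is inside J.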